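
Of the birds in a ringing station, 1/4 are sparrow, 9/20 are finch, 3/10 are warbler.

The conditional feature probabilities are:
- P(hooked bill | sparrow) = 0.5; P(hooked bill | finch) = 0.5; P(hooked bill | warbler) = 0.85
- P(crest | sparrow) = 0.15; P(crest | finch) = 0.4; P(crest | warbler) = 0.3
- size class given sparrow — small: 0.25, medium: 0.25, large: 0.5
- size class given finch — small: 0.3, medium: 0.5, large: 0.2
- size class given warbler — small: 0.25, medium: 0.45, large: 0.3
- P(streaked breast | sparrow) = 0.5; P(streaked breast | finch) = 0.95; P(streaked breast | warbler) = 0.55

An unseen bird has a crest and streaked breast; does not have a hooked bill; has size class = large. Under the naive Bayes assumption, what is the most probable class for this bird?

finch

sparrow: 0.25 × (1−0.5) × 0.15 × 0.5 × 0.5 = 0.0046875
finch: 0.45 × (1−0.5) × 0.4 × 0.2 × 0.95 = 0.0171
warbler: 0.3 × (1−0.85) × 0.3 × 0.3 × 0.55 = 0.0022275
Highest score → finch.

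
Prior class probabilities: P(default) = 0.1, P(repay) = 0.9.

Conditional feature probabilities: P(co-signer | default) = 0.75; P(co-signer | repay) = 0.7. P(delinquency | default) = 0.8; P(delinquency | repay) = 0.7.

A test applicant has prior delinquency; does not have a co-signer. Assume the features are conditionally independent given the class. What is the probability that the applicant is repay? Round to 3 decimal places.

0.904

default: 0.1 × (1−0.75) × 0.8 = 0.02
repay: 0.9 × (1−0.7) × 0.7 = 0.189
P(repay | x) = 0.189 / 0.209 ≈ 0.904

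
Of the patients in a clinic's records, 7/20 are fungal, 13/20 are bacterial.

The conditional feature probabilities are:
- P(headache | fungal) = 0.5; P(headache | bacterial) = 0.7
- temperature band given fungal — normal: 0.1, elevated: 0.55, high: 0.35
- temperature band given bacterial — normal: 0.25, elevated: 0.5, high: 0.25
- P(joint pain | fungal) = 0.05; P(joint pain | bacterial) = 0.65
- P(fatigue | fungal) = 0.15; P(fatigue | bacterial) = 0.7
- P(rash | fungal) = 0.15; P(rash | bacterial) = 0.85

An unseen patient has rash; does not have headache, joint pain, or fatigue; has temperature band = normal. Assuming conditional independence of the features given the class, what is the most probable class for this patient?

bacterial

fungal: 0.35 × (1−0.5) × 0.1 × (1−0.05) × (1−0.15) × 0.15 = 0.0021196875
bacterial: 0.65 × (1−0.7) × 0.25 × (1−0.65) × (1−0.7) × 0.85 = 0.0043509375
Highest score → bacterial.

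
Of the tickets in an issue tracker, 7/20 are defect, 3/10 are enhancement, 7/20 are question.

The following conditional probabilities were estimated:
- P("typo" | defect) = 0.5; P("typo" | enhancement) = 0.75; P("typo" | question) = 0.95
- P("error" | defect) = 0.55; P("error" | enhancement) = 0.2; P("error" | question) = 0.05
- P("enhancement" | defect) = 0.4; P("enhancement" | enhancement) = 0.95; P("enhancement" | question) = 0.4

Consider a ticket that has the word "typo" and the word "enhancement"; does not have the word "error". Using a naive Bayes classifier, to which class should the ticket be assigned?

defect: 0.35 × 0.5 × (1−0.55) × 0.4 = 0.0315
enhancement: 0.3 × 0.75 × (1−0.2) × 0.95 = 0.171
question: 0.35 × 0.95 × (1−0.05) × 0.4 = 0.12635
Highest score → enhancement.

enhancement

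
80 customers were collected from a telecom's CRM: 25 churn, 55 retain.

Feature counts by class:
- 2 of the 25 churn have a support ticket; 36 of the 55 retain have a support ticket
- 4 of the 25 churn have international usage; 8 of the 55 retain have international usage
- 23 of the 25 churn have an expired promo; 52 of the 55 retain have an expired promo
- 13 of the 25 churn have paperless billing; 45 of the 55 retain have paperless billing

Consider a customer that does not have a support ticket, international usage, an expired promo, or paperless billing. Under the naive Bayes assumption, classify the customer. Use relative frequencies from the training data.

churn

churn: (25/80) × (23/25) × (21/25) × (2/25) × (12/25) = 0.0092736
retain: (55/80) × (19/55) × (47/55) × (3/55) × (10/55) ≈ 0.00201277
Highest score → churn.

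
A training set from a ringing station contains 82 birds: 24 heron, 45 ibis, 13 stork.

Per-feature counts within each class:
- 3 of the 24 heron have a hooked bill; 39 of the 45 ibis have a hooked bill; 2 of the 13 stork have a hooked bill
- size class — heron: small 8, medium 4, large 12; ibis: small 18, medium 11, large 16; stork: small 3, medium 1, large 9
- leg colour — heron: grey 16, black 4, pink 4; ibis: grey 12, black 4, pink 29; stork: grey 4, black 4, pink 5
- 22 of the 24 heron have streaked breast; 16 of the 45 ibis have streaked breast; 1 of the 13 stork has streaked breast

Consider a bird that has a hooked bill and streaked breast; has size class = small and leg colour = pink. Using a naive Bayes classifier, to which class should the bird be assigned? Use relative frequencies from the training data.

heron: (24/82) × (3/24) × (8/24) × (4/24) × (22/24) ≈ 0.00186314
ibis: (45/82) × (39/45) × (18/45) × (29/45) × (16/45) ≈ 0.0435917
stork: (13/82) × (2/13) × (3/13) × (5/13) × (1/13) ≈ 0.000166524
Highest score → ibis.

ibis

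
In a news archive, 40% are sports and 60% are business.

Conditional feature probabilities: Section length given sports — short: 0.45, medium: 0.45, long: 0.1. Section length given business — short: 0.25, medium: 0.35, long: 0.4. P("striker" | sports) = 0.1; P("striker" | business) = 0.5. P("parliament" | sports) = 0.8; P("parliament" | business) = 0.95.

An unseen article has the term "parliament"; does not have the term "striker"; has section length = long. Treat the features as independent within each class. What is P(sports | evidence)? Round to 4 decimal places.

0.2017

sports: 0.4 × 0.1 × (1−0.1) × 0.8 = 0.0288
business: 0.6 × 0.4 × (1−0.5) × 0.95 = 0.114
P(sports | x) = 0.0288 / 0.1428 ≈ 0.2017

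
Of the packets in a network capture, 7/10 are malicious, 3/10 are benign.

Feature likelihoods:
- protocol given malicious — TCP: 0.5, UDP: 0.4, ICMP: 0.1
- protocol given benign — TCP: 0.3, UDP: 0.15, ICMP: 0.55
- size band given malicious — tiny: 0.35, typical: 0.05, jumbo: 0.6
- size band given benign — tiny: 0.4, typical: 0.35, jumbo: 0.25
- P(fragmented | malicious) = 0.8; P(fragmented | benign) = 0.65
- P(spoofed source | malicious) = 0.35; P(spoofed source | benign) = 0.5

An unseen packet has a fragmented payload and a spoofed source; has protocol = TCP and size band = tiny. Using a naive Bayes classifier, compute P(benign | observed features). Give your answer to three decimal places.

malicious: 0.7 × 0.5 × 0.35 × 0.8 × 0.35 = 0.0343
benign: 0.3 × 0.3 × 0.4 × 0.65 × 0.5 = 0.0117
P(benign | x) = 0.0117 / 0.046 ≈ 0.254

0.254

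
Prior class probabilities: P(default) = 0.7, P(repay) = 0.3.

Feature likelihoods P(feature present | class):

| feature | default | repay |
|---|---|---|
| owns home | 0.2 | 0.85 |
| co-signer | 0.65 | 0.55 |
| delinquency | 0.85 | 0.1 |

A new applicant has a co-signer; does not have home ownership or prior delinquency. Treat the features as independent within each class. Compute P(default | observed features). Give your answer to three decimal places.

default: 0.7 × (1−0.2) × 0.65 × (1−0.85) = 0.0546
repay: 0.3 × (1−0.85) × 0.55 × (1−0.1) = 0.022275
P(default | x) = 0.0546 / 0.076875 ≈ 0.710

0.710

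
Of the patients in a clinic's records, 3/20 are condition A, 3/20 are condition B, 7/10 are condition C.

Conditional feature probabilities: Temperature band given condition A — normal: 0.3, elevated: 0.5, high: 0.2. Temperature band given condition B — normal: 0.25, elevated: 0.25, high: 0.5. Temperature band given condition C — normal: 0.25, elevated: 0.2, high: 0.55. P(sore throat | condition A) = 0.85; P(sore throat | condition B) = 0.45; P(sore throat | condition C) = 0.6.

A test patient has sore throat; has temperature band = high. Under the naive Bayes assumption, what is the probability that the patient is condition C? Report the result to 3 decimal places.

0.796

condition A: 0.15 × 0.2 × 0.85 = 0.0255
condition B: 0.15 × 0.5 × 0.45 = 0.03375
condition C: 0.7 × 0.55 × 0.6 = 0.231
P(condition C | x) = 0.231 / 0.29025 ≈ 0.796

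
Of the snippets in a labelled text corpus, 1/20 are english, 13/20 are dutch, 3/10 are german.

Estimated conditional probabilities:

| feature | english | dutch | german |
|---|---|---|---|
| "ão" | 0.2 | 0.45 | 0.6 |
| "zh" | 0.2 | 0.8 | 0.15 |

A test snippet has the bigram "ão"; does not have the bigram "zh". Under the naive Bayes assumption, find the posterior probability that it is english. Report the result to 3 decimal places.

english: 0.05 × 0.2 × (1−0.2) = 0.008
dutch: 0.65 × 0.45 × (1−0.8) = 0.0585
german: 0.3 × 0.6 × (1−0.15) = 0.153
P(english | x) = 0.008 / 0.2195 ≈ 0.036

0.036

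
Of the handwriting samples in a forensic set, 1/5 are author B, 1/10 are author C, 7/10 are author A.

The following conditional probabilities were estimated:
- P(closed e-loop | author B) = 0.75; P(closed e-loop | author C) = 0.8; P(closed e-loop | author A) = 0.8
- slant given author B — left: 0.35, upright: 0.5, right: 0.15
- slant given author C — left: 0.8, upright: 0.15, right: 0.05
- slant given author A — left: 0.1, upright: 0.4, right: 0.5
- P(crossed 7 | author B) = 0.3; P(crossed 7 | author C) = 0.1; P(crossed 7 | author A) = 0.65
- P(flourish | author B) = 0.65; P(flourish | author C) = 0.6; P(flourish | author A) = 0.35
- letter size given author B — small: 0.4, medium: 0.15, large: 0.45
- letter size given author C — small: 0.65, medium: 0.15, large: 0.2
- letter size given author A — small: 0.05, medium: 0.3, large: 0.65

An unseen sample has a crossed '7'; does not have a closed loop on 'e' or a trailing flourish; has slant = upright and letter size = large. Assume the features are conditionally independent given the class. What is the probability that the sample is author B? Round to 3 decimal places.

0.071

author B: 0.2 × (1−0.75) × 0.5 × 0.3 × (1−0.65) × 0.45 = 0.00118125
author C: 0.1 × (1−0.8) × 0.15 × 0.1 × (1−0.6) × 0.2 = 0.000024
author A: 0.7 × (1−0.8) × 0.4 × 0.65 × (1−0.35) × 0.65 = 0.015379
P(author B | x) = 0.00118125 / 0.01658425 ≈ 0.071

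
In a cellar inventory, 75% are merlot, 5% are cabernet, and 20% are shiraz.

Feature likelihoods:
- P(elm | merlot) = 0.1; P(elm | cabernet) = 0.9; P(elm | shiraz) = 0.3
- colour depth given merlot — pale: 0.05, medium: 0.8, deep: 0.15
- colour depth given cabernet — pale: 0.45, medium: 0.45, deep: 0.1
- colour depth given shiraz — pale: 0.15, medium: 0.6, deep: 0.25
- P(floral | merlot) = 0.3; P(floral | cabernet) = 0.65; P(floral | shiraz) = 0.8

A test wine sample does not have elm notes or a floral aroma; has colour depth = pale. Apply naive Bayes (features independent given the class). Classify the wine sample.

merlot

merlot: 0.75 × (1−0.1) × 0.05 × (1−0.3) = 0.023625
cabernet: 0.05 × (1−0.9) × 0.45 × (1−0.65) = 0.0007875
shiraz: 0.2 × (1−0.3) × 0.15 × (1−0.8) = 0.0042
Highest score → merlot.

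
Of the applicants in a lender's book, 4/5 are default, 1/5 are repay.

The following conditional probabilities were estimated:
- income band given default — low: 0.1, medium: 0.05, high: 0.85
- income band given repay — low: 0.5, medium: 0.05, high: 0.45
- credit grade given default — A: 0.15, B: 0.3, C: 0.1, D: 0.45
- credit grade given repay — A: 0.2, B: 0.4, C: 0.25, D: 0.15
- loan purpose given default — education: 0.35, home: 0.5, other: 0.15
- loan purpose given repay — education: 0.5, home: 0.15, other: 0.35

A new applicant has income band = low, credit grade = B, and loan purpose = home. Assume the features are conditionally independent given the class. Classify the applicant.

default: 0.8 × 0.1 × 0.3 × 0.5 = 0.012
repay: 0.2 × 0.5 × 0.4 × 0.15 = 0.006
Highest score → default.

default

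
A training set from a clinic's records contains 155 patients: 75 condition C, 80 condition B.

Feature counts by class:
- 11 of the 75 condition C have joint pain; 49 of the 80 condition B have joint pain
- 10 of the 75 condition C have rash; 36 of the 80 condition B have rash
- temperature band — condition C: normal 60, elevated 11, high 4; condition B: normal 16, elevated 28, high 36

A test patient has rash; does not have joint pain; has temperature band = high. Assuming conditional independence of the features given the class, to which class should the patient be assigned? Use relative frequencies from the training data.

condition B

condition C: (75/155) × (64/75) × (10/75) × (4/75) ≈ 0.0029362
condition B: (80/155) × (31/80) × (36/80) × (36/80) = 0.0405
Highest score → condition B.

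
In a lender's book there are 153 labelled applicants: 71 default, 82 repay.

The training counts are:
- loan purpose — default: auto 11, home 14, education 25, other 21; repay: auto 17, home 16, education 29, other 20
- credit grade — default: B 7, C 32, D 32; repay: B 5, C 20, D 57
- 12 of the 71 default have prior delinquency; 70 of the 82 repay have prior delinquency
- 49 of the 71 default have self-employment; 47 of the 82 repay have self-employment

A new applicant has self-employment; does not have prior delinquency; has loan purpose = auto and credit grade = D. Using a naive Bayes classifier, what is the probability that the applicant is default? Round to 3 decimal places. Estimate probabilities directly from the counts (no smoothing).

0.742

default: (71/153) × (11/71) × (32/71) × (59/71) × (49/71) ≈ 0.0185834
repay: (82/153) × (17/82) × (57/82) × (12/82) × (47/82) ≈ 0.00647843
P(default | x) = 0.0185834 / 0.02506183 ≈ 0.742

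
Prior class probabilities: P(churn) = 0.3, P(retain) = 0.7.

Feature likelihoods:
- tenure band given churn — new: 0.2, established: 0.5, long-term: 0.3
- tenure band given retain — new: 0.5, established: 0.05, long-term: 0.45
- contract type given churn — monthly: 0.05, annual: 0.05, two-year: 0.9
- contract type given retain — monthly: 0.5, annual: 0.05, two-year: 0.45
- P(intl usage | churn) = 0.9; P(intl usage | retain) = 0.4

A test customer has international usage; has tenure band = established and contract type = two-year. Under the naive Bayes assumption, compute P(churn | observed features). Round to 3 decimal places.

0.951

churn: 0.3 × 0.5 × 0.9 × 0.9 = 0.1215
retain: 0.7 × 0.05 × 0.45 × 0.4 = 0.0063
P(churn | x) = 0.1215 / 0.1278 ≈ 0.951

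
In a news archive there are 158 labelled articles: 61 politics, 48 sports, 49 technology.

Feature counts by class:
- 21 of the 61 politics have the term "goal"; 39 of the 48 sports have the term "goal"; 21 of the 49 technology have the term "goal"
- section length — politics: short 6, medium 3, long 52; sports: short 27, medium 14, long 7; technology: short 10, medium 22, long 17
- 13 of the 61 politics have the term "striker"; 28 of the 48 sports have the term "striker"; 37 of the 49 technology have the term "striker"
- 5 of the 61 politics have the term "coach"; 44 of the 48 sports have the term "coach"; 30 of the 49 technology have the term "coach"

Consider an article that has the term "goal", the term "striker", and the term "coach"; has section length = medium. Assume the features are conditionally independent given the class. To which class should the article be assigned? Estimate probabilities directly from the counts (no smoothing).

sports

politics: (61/158) × (21/61) × (3/61) × (13/61) × (5/61) ≈ 0.000114185
sports: (48/158) × (39/48) × (14/48) × (28/48) × (44/48) ≈ 0.0384966
technology: (49/158) × (21/49) × (22/49) × (37/49) × (30/49) ≈ 0.027588
Highest score → sports.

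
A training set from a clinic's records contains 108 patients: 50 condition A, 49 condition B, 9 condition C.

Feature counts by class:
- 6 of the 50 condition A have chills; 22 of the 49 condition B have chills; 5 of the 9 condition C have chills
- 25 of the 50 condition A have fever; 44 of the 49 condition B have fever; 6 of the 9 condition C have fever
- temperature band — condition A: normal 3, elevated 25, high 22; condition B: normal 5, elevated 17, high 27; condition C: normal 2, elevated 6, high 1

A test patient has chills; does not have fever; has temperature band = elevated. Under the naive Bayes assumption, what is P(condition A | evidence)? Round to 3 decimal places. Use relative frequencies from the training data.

0.442

condition A: (50/108) × (6/50) × (25/50) × (25/50) ≈ 0.0138889
condition B: (49/108) × (22/49) × (5/49) × (17/49) ≈ 0.0072115
condition C: (9/108) × (5/9) × (3/9) × (6/9) ≈ 0.0102881
P(condition A | x) = 0.0138889 / 0.0313885 ≈ 0.442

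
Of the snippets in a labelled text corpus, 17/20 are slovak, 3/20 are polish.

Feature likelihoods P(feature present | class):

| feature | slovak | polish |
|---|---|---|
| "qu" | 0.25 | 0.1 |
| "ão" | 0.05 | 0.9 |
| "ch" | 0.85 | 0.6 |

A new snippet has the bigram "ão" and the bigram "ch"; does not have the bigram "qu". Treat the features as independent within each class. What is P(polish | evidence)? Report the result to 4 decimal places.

slovak: 0.85 × (1−0.25) × 0.05 × 0.85 = 0.02709375
polish: 0.15 × (1−0.1) × 0.9 × 0.6 = 0.0729
P(polish | x) = 0.0729 / 0.09999375 ≈ 0.7290

0.7290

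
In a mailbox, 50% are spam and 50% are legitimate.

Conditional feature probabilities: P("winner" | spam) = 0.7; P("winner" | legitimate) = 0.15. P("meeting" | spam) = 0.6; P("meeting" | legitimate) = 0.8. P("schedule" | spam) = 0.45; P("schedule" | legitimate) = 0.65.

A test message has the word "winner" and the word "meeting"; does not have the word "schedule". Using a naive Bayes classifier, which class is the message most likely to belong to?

spam: 0.5 × 0.7 × 0.6 × (1−0.45) = 0.1155
legitimate: 0.5 × 0.15 × 0.8 × (1−0.65) = 0.021
Highest score → spam.

spam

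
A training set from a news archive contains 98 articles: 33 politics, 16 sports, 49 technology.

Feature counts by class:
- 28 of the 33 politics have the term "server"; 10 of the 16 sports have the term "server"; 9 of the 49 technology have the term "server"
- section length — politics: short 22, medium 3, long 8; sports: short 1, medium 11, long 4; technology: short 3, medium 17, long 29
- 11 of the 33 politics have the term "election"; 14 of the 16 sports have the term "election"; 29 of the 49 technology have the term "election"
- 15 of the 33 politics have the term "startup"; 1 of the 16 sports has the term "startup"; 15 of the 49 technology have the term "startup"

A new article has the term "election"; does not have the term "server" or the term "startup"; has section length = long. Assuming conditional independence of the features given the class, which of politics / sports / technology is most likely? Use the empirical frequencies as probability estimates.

politics: (33/98) × (5/33) × (8/33) × (11/33) × (18/33) ≈ 0.00224883
sports: (16/98) × (6/16) × (4/16) × (14/16) × (15/16) ≈ 0.0125558
technology: (49/98) × (40/49) × (29/49) × (29/49) × (34/49) ≈ 0.099202
Highest score → technology.

technology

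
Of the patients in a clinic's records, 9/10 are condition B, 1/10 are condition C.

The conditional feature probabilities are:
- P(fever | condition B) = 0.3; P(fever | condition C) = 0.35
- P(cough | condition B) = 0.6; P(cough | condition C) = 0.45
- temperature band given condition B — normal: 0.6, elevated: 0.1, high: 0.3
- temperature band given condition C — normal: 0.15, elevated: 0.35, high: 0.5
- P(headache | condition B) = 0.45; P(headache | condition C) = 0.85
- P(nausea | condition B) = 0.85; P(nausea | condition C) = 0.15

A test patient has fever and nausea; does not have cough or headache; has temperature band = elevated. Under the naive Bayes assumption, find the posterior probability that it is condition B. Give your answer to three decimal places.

0.971

condition B: 0.9 × 0.3 × (1−0.6) × 0.1 × (1−0.45) × 0.85 = 0.005049
condition C: 0.1 × 0.35 × (1−0.45) × 0.35 × (1−0.85) × 0.15 = 0.00015159375
P(condition B | x) = 0.005049 / 0.00520059375 ≈ 0.971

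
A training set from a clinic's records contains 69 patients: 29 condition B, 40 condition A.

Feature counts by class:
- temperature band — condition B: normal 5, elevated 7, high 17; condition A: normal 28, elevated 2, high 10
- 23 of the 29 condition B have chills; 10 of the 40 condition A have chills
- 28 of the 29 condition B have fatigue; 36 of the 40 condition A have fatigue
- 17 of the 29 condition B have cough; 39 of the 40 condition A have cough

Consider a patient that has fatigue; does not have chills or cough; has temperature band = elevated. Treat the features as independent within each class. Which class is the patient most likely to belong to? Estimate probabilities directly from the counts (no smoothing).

condition B: (29/69) × (7/29) × (6/29) × (28/29) × (12/29) ≈ 0.00838582
condition A: (40/69) × (2/40) × (30/40) × (36/40) × (1/40) ≈ 0.00048913
Highest score → condition B.

condition B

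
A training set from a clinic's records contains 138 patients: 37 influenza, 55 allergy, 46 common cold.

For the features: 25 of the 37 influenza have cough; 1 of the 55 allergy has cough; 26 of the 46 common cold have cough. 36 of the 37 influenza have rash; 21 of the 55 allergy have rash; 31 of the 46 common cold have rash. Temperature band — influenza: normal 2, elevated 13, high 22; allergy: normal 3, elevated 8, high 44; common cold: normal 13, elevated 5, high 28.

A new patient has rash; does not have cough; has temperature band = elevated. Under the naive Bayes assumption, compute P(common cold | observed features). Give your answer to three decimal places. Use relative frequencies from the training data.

influenza: (37/138) × (12/37) × (36/37) × (13/37) ≈ 0.0297266
allergy: (55/138) × (54/55) × (21/55) × (8/55) ≈ 0.0217319
common cold: (46/138) × (20/46) × (31/46) × (5/46) ≈ 0.0106161
P(common cold | x) = 0.0106161 / 0.0620746 ≈ 0.171

0.171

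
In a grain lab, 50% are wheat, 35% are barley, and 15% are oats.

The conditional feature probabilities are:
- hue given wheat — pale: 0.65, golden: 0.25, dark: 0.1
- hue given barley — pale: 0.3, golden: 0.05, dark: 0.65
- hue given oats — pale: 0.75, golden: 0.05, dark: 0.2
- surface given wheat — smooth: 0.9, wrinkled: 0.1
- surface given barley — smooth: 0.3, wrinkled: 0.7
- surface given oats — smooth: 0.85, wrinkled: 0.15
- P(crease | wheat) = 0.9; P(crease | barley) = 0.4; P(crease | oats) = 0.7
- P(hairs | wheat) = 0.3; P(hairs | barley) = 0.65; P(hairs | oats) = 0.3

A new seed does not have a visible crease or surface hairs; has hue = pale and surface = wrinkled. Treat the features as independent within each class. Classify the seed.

barley

wheat: 0.5 × 0.65 × 0.1 × (1−0.9) × (1−0.3) = 0.002275
barley: 0.35 × 0.3 × 0.7 × (1−0.4) × (1−0.65) = 0.015435
oats: 0.15 × 0.75 × 0.15 × (1−0.7) × (1−0.3) = 0.00354375
Highest score → barley.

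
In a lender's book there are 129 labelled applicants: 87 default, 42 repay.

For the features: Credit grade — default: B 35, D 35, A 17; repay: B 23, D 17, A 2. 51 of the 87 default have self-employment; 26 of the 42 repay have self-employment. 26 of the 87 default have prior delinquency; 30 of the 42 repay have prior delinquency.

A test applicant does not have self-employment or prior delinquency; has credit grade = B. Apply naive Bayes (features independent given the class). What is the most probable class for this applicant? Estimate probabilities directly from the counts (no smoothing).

default: (87/129) × (35/87) × (36/87) × (61/87) ≈ 0.0787177
repay: (42/129) × (23/42) × (16/42) × (12/42) ≈ 0.0194062
Highest score → default.

default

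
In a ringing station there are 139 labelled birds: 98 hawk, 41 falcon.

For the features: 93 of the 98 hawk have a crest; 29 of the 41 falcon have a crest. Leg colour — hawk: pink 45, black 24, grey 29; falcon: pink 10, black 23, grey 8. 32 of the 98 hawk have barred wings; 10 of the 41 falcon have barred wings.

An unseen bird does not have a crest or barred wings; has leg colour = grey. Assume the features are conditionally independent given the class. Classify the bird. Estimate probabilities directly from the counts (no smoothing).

hawk: (98/139) × (5/98) × (29/98) × (66/98) ≈ 0.00716878
falcon: (41/139) × (12/41) × (8/41) × (31/41) ≈ 0.0127365
Highest score → falcon.

falcon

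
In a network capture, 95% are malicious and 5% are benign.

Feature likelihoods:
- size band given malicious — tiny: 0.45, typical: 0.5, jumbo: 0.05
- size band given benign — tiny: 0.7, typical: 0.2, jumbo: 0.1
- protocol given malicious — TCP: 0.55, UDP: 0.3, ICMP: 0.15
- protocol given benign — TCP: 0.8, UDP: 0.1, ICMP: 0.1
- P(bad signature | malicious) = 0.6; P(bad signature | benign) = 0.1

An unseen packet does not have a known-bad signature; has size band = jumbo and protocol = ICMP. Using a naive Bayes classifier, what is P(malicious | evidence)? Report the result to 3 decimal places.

malicious: 0.95 × 0.05 × 0.15 × (1−0.6) = 0.00285
benign: 0.05 × 0.1 × 0.1 × (1−0.1) = 0.00045
P(malicious | x) = 0.00285 / 0.0033 ≈ 0.864

0.864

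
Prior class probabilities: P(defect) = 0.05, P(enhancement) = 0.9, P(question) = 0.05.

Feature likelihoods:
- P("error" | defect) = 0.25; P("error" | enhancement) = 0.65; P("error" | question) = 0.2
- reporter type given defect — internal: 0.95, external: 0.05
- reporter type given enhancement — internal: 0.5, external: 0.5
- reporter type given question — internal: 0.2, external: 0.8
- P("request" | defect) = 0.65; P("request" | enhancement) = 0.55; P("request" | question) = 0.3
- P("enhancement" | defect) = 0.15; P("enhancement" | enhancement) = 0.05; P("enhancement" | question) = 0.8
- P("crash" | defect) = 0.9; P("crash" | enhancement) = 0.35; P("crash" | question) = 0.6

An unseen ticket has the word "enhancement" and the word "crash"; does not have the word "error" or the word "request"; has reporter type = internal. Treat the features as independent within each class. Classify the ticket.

defect: 0.05 × (1−0.25) × 0.95 × (1−0.65) × 0.15 × 0.9 = 0.00168328125
enhancement: 0.9 × (1−0.65) × 0.5 × (1−0.55) × 0.05 × 0.35 = 0.0012403125
question: 0.05 × (1−0.2) × 0.2 × (1−0.3) × 0.8 × 0.6 = 0.002688
Highest score → question.

question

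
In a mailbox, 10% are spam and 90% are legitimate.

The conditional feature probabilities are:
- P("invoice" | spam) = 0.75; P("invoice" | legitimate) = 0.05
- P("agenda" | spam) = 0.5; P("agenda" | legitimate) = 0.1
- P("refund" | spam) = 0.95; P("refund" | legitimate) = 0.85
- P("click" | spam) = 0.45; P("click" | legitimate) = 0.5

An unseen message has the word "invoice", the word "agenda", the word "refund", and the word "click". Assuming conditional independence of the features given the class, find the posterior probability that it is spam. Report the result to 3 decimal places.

spam: 0.1 × 0.75 × 0.5 × 0.95 × 0.45 = 0.01603125
legitimate: 0.9 × 0.05 × 0.1 × 0.85 × 0.5 = 0.0019125
P(spam | x) = 0.01603125 / 0.01794375 ≈ 0.893

0.893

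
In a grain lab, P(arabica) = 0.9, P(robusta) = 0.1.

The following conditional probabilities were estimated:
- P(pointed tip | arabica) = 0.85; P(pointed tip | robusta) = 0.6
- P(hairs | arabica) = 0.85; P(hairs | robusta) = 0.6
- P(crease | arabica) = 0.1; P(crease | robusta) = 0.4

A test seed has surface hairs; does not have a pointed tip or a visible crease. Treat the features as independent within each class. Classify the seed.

arabica: 0.9 × (1−0.85) × 0.85 × (1−0.1) = 0.103275
robusta: 0.1 × (1−0.6) × 0.6 × (1−0.4) = 0.0144
Highest score → arabica.

arabica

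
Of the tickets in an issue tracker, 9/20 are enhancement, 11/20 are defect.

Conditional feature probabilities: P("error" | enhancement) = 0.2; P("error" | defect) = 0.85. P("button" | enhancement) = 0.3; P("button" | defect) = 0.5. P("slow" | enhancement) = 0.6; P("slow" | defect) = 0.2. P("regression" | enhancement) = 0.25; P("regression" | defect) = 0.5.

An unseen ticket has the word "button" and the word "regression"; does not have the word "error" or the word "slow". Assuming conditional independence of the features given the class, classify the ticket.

enhancement: 0.45 × (1−0.2) × 0.3 × (1−0.6) × 0.25 = 0.0108
defect: 0.55 × (1−0.85) × 0.5 × (1−0.2) × 0.5 = 0.0165
Highest score → defect.

defect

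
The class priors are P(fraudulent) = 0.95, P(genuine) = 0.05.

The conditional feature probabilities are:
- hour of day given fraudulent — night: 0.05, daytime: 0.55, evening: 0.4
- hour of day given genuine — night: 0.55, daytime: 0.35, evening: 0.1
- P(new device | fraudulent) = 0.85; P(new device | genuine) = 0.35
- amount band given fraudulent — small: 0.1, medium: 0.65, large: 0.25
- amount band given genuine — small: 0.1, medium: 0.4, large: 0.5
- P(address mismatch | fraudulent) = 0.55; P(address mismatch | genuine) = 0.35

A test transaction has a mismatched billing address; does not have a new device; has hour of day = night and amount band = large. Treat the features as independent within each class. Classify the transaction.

genuine

fraudulent: 0.95 × 0.05 × (1−0.85) × 0.25 × 0.55 = 0.0009796875
genuine: 0.05 × 0.55 × (1−0.35) × 0.5 × 0.35 = 0.003128125
Highest score → genuine.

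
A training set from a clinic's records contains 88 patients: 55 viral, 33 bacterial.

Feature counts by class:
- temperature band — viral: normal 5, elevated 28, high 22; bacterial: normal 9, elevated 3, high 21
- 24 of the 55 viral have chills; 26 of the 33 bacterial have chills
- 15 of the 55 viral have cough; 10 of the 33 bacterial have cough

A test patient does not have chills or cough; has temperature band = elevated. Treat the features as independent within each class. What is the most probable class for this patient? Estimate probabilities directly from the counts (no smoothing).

viral: (55/88) × (28/55) × (31/55) × (40/55) ≈ 0.130428
bacterial: (33/88) × (3/33) × (7/33) × (23/33) ≈ 0.00504007
Highest score → viral.

viral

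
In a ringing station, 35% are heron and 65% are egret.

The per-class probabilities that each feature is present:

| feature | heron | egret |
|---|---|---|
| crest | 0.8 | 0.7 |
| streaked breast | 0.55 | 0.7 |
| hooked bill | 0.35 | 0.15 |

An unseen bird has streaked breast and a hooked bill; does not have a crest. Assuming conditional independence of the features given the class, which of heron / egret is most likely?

heron: 0.35 × (1−0.8) × 0.55 × 0.35 = 0.013475
egret: 0.65 × (1−0.7) × 0.7 × 0.15 = 0.020475
Highest score → egret.

egret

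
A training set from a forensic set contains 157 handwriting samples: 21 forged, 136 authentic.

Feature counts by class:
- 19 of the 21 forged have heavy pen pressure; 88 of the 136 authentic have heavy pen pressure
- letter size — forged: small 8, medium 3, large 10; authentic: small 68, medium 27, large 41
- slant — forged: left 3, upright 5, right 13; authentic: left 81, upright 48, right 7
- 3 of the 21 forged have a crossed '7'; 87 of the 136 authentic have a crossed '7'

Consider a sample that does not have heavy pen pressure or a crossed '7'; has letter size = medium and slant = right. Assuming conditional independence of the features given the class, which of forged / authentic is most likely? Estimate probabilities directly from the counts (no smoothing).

authentic

forged: (21/157) × (2/21) × (3/21) × (13/21) × (18/21) ≈ 0.000965627
authentic: (136/157) × (48/136) × (27/136) × (7/136) × (49/136) ≈ 0.0011256
Highest score → authentic.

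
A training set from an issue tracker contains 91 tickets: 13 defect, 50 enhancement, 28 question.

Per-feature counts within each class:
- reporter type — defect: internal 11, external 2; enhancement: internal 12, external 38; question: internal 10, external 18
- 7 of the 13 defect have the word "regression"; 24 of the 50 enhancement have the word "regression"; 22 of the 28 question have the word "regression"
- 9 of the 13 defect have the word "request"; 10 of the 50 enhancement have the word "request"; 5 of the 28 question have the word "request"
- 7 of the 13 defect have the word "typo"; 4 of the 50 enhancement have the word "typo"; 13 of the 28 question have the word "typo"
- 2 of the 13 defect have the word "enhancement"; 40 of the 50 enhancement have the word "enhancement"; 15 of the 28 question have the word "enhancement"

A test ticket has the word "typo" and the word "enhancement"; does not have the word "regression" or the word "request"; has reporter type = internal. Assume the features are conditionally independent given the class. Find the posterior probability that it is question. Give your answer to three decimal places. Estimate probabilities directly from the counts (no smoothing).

0.494

defect: (13/91) × (11/13) × (6/13) × (4/13) × (7/13) × (2/13) ≈ 0.00142206
enhancement: (50/91) × (12/50) × (26/50) × (40/50) × (4/50) × (40/50) ≈ 0.00351086
question: (28/91) × (10/28) × (6/28) × (23/28) × (13/28) × (15/28) ≈ 0.00481105
P(question | x) = 0.00481105 / 0.00974397 ≈ 0.494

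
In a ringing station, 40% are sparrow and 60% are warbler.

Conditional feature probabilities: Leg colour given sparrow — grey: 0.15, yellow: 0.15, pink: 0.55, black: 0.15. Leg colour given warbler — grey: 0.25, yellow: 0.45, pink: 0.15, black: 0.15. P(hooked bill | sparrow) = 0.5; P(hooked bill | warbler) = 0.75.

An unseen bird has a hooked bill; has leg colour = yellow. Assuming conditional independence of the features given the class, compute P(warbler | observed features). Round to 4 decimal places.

0.8710

sparrow: 0.4 × 0.15 × 0.5 = 0.03
warbler: 0.6 × 0.45 × 0.75 = 0.2025
P(warbler | x) = 0.2025 / 0.2325 ≈ 0.8710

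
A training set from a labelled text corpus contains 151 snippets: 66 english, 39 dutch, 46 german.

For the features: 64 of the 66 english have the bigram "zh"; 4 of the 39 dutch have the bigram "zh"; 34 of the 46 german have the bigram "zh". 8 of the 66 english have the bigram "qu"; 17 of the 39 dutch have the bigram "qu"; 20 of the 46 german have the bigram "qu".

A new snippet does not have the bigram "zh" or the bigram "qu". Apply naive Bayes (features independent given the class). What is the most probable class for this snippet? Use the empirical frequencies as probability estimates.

dutch

english: (66/151) × (2/66) × (58/66) ≈ 0.0116396
dutch: (39/151) × (35/39) × (22/39) ≈ 0.130752
german: (46/151) × (12/46) × (26/46) ≈ 0.0449179
Highest score → dutch.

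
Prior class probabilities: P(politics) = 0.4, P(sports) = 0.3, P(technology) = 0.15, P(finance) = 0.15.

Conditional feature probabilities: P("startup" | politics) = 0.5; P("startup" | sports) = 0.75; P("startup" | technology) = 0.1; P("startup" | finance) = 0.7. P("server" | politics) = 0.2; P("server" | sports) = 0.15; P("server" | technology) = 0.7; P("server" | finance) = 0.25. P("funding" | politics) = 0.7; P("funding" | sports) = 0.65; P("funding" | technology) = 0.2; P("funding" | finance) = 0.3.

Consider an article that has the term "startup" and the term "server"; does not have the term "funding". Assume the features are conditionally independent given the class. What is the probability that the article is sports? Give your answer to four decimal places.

politics: 0.4 × 0.5 × 0.2 × (1−0.7) = 0.012
sports: 0.3 × 0.75 × 0.15 × (1−0.65) = 0.0118125
technology: 0.15 × 0.1 × 0.7 × (1−0.2) = 0.0084
finance: 0.15 × 0.7 × 0.25 × (1−0.3) = 0.018375
P(sports | x) = 0.0118125 / 0.0505875 ≈ 0.2335

0.2335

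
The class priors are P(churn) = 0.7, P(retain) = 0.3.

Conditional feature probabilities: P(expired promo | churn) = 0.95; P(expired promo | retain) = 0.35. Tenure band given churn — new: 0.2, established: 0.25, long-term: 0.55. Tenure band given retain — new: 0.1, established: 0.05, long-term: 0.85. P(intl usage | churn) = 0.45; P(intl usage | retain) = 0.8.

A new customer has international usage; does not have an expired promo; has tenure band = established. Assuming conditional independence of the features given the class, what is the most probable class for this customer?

churn: 0.7 × (1−0.95) × 0.25 × 0.45 = 0.0039375
retain: 0.3 × (1−0.35) × 0.05 × 0.8 = 0.0078
Highest score → retain.

retain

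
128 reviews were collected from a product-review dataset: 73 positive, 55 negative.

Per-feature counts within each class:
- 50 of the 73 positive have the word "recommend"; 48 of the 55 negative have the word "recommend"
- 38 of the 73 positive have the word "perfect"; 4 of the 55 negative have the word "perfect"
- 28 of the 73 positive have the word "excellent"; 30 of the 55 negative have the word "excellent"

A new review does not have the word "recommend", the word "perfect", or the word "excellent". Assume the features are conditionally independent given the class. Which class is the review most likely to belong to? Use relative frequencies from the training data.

positive

positive: (73/128) × (23/73) × (35/73) × (45/73) ≈ 0.0531071
negative: (55/128) × (7/55) × (51/55) × (25/55) ≈ 0.0230501
Highest score → positive.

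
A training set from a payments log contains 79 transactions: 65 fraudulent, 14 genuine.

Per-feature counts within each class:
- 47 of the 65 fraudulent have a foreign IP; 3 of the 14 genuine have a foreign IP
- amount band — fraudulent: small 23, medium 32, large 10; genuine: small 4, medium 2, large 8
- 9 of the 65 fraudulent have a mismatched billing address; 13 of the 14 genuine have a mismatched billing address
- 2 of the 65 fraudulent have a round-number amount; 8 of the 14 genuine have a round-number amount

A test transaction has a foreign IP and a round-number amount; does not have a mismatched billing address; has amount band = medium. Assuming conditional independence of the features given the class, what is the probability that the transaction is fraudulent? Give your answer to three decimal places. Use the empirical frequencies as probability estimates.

0.972

fraudulent: (65/79) × (47/65) × (32/65) × (56/65) × (2/65) ≈ 0.00776424
genuine: (14/79) × (3/14) × (2/14) × (1/14) × (8/14) ≈ 0.000221427
P(fraudulent | x) = 0.00776424 / 0.007985667 ≈ 0.972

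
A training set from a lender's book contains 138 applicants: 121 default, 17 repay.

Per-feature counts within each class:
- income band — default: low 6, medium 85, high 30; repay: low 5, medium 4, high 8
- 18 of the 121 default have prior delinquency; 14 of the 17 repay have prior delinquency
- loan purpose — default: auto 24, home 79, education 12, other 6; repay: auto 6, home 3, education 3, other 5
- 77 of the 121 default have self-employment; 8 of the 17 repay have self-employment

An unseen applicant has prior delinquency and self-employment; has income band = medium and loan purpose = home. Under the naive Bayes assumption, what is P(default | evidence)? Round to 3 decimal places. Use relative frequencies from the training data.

0.951

default: (121/138) × (85/121) × (18/121) × (79/121) × (77/121) ≈ 0.0380692
repay: (17/138) × (4/17) × (14/17) × (3/17) × (8/17) ≈ 0.00198232
P(default | x) = 0.0380692 / 0.04005152 ≈ 0.951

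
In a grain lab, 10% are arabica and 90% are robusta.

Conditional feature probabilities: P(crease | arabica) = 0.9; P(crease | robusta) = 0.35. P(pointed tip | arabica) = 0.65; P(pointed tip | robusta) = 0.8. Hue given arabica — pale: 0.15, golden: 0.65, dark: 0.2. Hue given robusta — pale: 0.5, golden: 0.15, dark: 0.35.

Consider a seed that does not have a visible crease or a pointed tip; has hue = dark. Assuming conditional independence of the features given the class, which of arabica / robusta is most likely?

arabica: 0.1 × (1−0.9) × (1−0.65) × 0.2 = 0.0007
robusta: 0.9 × (1−0.35) × (1−0.8) × 0.35 = 0.04095
Highest score → robusta.

robusta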